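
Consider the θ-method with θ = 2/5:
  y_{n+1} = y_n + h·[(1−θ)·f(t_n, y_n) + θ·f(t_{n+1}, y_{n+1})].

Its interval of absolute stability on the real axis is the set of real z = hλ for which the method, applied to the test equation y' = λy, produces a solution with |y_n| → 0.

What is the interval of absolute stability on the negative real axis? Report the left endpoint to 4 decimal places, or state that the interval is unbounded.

z∈(-10.0000,0).

Test eqn y'=λy, z=hλ:
  y_{n+1} = y_n + z·[3/5·y_n + 2/5·y_{n+1}] ⇒ (1 − 2/5z)y_{n+1} = (1 + 3/5z)y_n
  Hence R(z) = (1 + 3/5z)/(1 − 2/5z).

Boundary: |R(x)|=1, x<0.
x=-1.61: |R|=0.0207
R=−1: 1+3/5x = −1+2/5x ⇒ -1/5x=2 ⇒ x=2/(-1/5)=-10.0000
Confirm numerically:
  x=-6.762: |R|=0.82520 <1
  x=-6.552: |R|=0.80954 <1
  x=-4.127: |R|=0.55689 <1
  x=-10.512: |R|=1.01967 >1
  x=-10.444: |R|=1.01715 >1
  x=-10.228: |R|=1.00896 >1
So |R|<1 on (-10.0000, 0).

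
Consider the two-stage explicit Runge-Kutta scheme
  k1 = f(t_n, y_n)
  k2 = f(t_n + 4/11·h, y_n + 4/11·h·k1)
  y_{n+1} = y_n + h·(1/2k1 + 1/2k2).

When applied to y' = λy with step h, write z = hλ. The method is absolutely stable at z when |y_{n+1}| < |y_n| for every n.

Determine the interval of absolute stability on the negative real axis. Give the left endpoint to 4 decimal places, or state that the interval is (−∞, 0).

(-5.5000, 0).

Test eqn y'=λy, z=hλ:
  k1=λy_n ⇒ h·k1=z·y_n;  k2=λ(1+4/11z)y_n ⇒ h·k2=z(1+4/11z)y_n
  y_{n+1}/y_n = 1 + 1/2z + 1/2z(1+4/11z) = 1 + z + 2/11z²
  Hence R(z) = 1 + z + 2/11z².

Find x<0 with |R(x)|<1.
x=-0.83: |R|=0.2953
R=1: x+2/11x²=0 ⇒ x=−11/2=-5.5000; min R=1−1/(4·2/11)=-0.3750>−1
Confirm numerically:
  x=-5.286: |R|=0.79433 <1
  x=-5.239: |R|=0.75139 <1
  x=-3.441: |R|=0.28819 <1
  x=-2.662: |R|=0.37359 <1
  x=-5.962: |R|=1.50081 >1
  x=-5.883: |R|=1.40967 >1
  x=-5.754: |R|=1.26573 >1
Interval (-5.5000, 0).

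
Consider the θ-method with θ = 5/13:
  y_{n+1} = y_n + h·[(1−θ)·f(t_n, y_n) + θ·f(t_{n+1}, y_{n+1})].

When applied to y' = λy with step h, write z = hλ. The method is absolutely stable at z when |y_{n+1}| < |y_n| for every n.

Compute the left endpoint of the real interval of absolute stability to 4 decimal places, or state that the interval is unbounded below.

On y'=λy, z=hλ:
  y_{n+1} = y_n + z·[8/13·y_n + 5/13·y_{n+1}] ⇒ (1 − 5/13z)y_{n+1} = (1 + 8/13z)y_n
  ⇒ R(z) = (1 + 8/13z)/(1 − 5/13z).

Solve |R(x)|<1 on ℝ⁻.
x=-1.28: |R|=0.1423
R=−1: 1+8/13x = −1+5/13x ⇒ -3/13x=2 ⇒ x=2/(-3/13)=-8.6667
Confirm numerically:
  x=-8.007: |R|=0.96269 <1
  x=-7.517: |R|=0.93182 <1
  x=-4.458: |R|=0.64222 <1
  x=-9.024: |R|=1.01844 >1
  x=-8.750: |R|=1.00441 >1
So |R|<1 on (-8.6667, 0).

z* = -8.6667.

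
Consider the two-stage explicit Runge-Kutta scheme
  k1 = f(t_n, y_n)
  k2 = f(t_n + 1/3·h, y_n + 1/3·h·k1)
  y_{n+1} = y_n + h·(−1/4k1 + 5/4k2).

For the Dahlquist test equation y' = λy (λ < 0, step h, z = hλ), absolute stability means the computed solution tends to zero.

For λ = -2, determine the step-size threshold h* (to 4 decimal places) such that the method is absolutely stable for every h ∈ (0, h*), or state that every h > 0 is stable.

(-2.4000,0); λ=-2 ⇒ h* = (12/5)/2 = 1.2000.

Test eqn y'=λy, z=hλ:
  k1=λy_n ⇒ h·k1=z·y_n;  k2=λ(1+1/3z)y_n ⇒ h·k2=z(1+1/3z)y_n
  y_{n+1}/y_n = 1 − 1/4z + 5/4z(1+1/3z) = 1 + z + 5/12z²
  Hence R(z) = 1 + z + 5/12z².

Solve |R(x)|<1 on ℝ⁻.
x=-1.09: |R|=0.4050
R=1: x+5/12x²=0 ⇒ x=−12/5=-2.4000; min R=1−1/(4·5/12)=0.4000>−1
Confirm numerically:
  x=-1.312: |R|=0.40523 <1
  x=-1.122: |R|=0.40253 <1
  x=-1.003: |R|=0.41617 <1
  x=-2.809: |R|=1.47870 >1
  x=-2.627: |R|=1.24847 >1
  x=-2.538: |R|=1.14593 >1
Interval (-2.4000, 0).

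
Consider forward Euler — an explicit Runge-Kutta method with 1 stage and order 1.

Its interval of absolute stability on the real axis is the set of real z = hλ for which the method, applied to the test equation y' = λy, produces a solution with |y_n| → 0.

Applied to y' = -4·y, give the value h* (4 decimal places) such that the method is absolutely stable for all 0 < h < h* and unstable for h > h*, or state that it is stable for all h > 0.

Set f=λy, z=hλ:
  order 1, 1-stage ⇒ R(z)=1+z
  (e.g. R(-1.64)=-0.64000, |R|=0.64000)

Need |R(x)|<1, x<0.
x=-1.64: |R|=0.6400
|R(-2.38)|=1.3800 |R(-2.16)|=1.1600 |R(-0.75)|=0.2500
Bisect:
  x_lo=-2.7751 |R|=1.7751  x_hi=-0.0685 |R|=0.9315
  mid=-1.42176 |R|=0.42176 →hi
  mid=-2.09841 |R|=1.09841 →lo
  mid=-1.76009 |R|=0.76009 →hi
  mid=-1.92925 |R|=0.92925 →hi
  mid=-2.01383 |R|=1.01383 →lo
  mid=-1.97154 |R|=0.97154 →hi
  mid=-1.99268 |R|=0.99268 →hi
  mid=-2.00326 |R|=1.00326 →lo
  mid=-1.99797 |R|=0.99797 →hi
  ...
  [-2.00012,-1.99995] ⇒ x*=-2.0000
Stable set (-2.0000, 0).

(-2.0000,0); λ=-4 ⇒ h* = 0.5000.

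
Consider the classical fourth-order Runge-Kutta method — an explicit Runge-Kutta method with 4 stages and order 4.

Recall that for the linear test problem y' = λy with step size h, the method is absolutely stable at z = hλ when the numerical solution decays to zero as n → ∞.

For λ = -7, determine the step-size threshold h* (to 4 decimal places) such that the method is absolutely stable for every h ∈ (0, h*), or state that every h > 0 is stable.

On y'=λy, z=hλ:
  order 4, 4-stage ⇒ R(z)=1+z+z^2/2+z^3/6+z^4/24
  (e.g. R(-0.61)=0.54399, |R|=0.54399)

Need |R(x)|<1, x<0.
x=-0.61: |R|=0.5440
|R(-2.79)|=1.0071 |R(-2.04)|=0.3475 |R(-1.82)|=0.2886
Bisect:
  x_lo=-3.2338 |R|=1.9152  x_hi=-0.1995 |R|=0.8192
  mid=-1.71661 |R|=0.27550 →hi
  mid=-2.47519 |R|=0.62464 →hi
  mid=-2.85447 |R|=1.10941 →lo
  mid=-2.66483 |R|=0.83306 →hi
  mid=-2.75965 |R|=0.96202 →hi
  mid=-2.80706 |R|=1.03332 →lo
  mid=-2.78336 |R|=0.99708 →hi
  mid=-2.79521 |R|=1.01505 →lo
  mid=-2.78928 |R|=1.00603 →lo
  mid=-2.78632 |R|=1.00155 →lo
  ...
  [-2.78539,-2.78521] ⇒ x*=-2.7853
So |R|<1 on (-2.7853, 0).

(-2.7853,0); λ=-7 ⇒ h* = 0.3979.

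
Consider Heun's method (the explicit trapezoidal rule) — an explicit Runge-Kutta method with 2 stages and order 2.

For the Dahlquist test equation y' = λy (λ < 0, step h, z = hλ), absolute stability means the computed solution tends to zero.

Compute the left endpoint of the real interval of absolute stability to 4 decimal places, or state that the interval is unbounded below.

left endpoint -2.0000.

Set f=λy, z=hλ:
  order 2, 2-stage ⇒ R(z)=1+z+z^2/2
  (e.g. R(-1.44)=0.59680, |R|=0.59680)

Find x<0 with |R(x)|<1.
x=-1.44: |R|=0.5968
|R(-2.15)|=1.1612 |R(-1.12)|=0.5072 |R(-0.62)|=0.5722
Bisect:
  x_lo=-2.7275 |R|=1.9920  x_hi=-0.2764 |R|=0.7618
  mid=-1.50194 |R|=0.62597 →hi
  mid=-2.11469 |R|=1.12127 →lo
  mid=-1.80832 |R|=0.82669 →hi
  mid=-1.96151 |R|=0.96225 →hi
  mid=-2.03810 |R|=1.03883 →lo
  mid=-1.99980 |R|=0.99980 →hi
  mid=-2.01895 |R|=1.01913 →lo
  ...
  [-2.00010,-1.99995] ⇒ x*=-2.0000
Interval (-2.0000, 0).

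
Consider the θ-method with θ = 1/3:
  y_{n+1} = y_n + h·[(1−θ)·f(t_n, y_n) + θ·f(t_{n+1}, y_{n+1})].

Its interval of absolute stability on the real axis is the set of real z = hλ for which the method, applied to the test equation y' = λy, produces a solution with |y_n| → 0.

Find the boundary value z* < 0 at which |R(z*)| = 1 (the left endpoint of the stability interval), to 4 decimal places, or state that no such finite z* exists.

With y'=λy (z=hλ):
  y_{n+1} = y_n + z·[2/3·y_n + 1/3·y_{n+1}] ⇒ (1 − 1/3z)y_{n+1} = (1 + 2/3z)y_n
  Hence R(z) = (1 + 2/3z)/(1 − 1/3z).

Find x<0 with |R(x)|<1.
x=-1.53: |R|=0.0132
R=−1: 1+2/3x = −1+1/3x ⇒ -1/3x=2 ⇒ x=2/(-1/3)=-6.0000
Confirm numerically:
  x=-5.933: |R|=0.99250 <1
  x=-5.729: |R|=0.96895 <1
  x=-3.076: |R|=0.51876 <1
  x=-2.683: |R|=0.41633 <1
  x=-6.265: |R|=1.02860 >1
  x=-6.205: |R|=1.02227 >1
  x=-6.109: |R|=1.01197 >1
Stable set (-6.0000, 0).

z* = -6.0000.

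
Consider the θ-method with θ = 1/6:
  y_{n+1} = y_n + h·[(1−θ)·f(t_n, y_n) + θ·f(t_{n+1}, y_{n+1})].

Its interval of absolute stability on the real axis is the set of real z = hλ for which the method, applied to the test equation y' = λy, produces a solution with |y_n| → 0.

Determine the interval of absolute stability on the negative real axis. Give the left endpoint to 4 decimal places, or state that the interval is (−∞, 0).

(-3.0000, 0).

Set f=λy, z=hλ:
  y_{n+1} = y_n + z·[5/6·y_n + 1/6·y_{n+1}] ⇒ (1 − 1/6z)y_{n+1} = (1 + 5/6z)y_n
  Hence R(z) = (1 + 5/6z)/(1 − 1/6z).

Solve |R(x)|<1 on ℝ⁻.
x=-0.92: |R|=0.2023
R=−1: 1+5/6x = −1+1/6x ⇒ -2/3x=2 ⇒ x=2/(-2/3)=-3.0000
Confirm numerically:
  x=-2.693: |R|=0.85874 <1
  x=-2.266: |R|=0.64481 <1
  x=-1.528: |R|=0.21785 <1
  x=-3.535: |R|=1.22444 >1
  x=-3.080: |R|=1.03524 >1
Interval (-3.0000, 0).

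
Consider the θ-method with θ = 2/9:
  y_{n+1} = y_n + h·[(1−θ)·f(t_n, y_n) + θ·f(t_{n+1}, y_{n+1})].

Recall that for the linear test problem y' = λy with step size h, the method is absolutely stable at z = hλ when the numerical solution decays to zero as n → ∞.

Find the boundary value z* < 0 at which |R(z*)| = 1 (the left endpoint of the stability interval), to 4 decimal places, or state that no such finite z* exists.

On y'=λy, z=hλ:
  y_{n+1} = y_n + z·[7/9·y_n + 2/9·y_{n+1}] ⇒ (1 − 2/9z)y_{n+1} = (1 + 7/9z)y_n
  so R(z) = (1 + 7/9z)/(1 − 2/9z).

Need |R(x)|<1, x<0.
x=-1.77: |R|=0.2703
R=−1: 1+7/9x = −1+2/9x ⇒ -5/9x=2 ⇒ x=2/(-5/9)=-3.6000
Confirm numerically:
  x=-3.575: |R|=0.99226 <1
  x=-2.791: |R|=0.72260 <1
  x=-2.697: |R|=0.68633 <1
  x=-2.409: |R|=0.56904 <1
  x=-4.039: |R|=1.12853 >1
  x=-3.846: |R|=1.07369 >1
  x=-3.803: |R|=1.06112 >1
Interval (-3.6000, 0).

z* = -3.6000.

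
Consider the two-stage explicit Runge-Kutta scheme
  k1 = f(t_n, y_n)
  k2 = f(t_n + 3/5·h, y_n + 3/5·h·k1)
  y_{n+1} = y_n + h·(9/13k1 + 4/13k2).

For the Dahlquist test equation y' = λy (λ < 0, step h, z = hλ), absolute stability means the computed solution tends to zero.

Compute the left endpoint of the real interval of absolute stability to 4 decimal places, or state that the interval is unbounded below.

Test eqn y'=λy, z=hλ:
  k1=λy_n ⇒ h·k1=z·y_n;  k2=λ(1+3/5z)y_n ⇒ h·k2=z(1+3/5z)y_n
  y_{n+1}/y_n = 1 + 9/13z + 4/13z(1+3/5z) = 1 + z + 12/65z²
  R(z) = 1 + z + 12/65z².

Boundary: |R(x)|=1, x<0.
x=-1.05: |R|=0.1535
R=1: x+12/65x²=0 ⇒ x=−65/12=-5.4167; min R=1−1/(4·12/65)=-0.3542>−1
Confirm numerically:
  x=-4.734: |R|=0.40337 <1
  x=-4.162: |R|=0.03595 <1
  x=-3.194: |R|=0.31062 <1
  x=-2.193: |R|=0.30514 <1
  x=-5.954: |R|=1.59064 >1
  x=-5.472: |R|=1.05590 >1
  x=-5.458: |R|=1.04165 >1
Interval (-5.4167, 0).

z* = -5.4167.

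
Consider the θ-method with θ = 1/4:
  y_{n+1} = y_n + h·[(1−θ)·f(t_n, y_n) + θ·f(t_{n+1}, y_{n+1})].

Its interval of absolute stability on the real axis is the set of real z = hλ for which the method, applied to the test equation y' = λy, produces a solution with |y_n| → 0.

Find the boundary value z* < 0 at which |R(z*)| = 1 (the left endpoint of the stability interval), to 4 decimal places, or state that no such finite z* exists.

On y'=λy, z=hλ:
  y_{n+1} = y_n + z·[3/4·y_n + 1/4·y_{n+1}] ⇒ (1 − 1/4z)y_{n+1} = (1 + 3/4z)y_n
  R(z) = (1 + 3/4z)/(1 − 1/4z).

Boundary: |R(x)|=1, x<0.
x=-1.73: |R|=0.2077
R=−1: 1+3/4x = −1+1/4x ⇒ -1/2x=2 ⇒ x=2/(-1/2)=-4.0000
Confirm numerically:
  x=-3.577: |R|=0.88835 <1
  x=-2.424: |R|=0.50934 <1
  x=-2.388: |R|=0.49530 <1
  x=-1.923: |R|=0.29867 <1
  x=-4.189: |R|=1.04616 >1
  x=-4.143: |R|=1.03512 >1
  x=-4.116: |R|=1.02859 >1
Stable set (-4.0000, 0).

left endpoint -4.0000.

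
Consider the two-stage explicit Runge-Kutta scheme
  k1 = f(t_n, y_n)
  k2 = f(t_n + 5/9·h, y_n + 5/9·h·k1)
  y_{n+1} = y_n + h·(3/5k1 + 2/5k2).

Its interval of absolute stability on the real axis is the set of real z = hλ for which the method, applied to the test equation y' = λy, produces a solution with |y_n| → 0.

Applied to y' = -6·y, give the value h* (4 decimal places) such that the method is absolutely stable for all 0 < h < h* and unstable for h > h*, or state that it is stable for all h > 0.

Test eqn y'=λy, z=hλ:
  k1=λy_n ⇒ h·k1=z·y_n;  k2=λ(1+5/9z)y_n ⇒ h·k2=z(1+5/9z)y_n
  y_{n+1}/y_n = 1 + 3/5z + 2/5z(1+5/9z) = 1 + z + 2/9z²
  ⇒ R(z) = 1 + z + 2/9z².

Boundary: |R(x)|=1, x<0.
x=-0.64: |R|=0.4510
R=1: x+2/9x²=0 ⇒ x=−9/2=-4.5000; min R=1−1/(4·2/9)=-0.1250>−1
Confirm numerically:
  x=-4.247: |R|=0.76122 <1
  x=-4.237: |R|=0.75237 <1
  x=-3.821: |R|=0.42345 <1
  x=-3.332: |R|=0.13516 <1
  x=-4.902: |R|=1.43791 >1
  x=-4.900: |R|=1.43556 >1
  x=-4.686: |R|=1.19369 >1
Interval (-4.5000, 0).

(-4.5000,0); λ=-6 ⇒ h* = (9/2)/6 = 0.7500.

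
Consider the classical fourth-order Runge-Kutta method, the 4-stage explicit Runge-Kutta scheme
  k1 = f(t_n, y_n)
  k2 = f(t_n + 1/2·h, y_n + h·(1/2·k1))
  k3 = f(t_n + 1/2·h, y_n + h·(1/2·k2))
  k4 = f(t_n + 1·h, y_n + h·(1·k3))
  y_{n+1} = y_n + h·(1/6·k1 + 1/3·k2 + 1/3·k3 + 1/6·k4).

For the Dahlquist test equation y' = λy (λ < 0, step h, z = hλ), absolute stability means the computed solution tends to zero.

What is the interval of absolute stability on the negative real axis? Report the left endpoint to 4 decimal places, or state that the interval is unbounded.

(-2.7853, 0).

With y'=λy (z=hλ):
  order 4, 4-stage ⇒ R(z)=1+z+z^2/2+z^3/6+z^4/24
  (e.g. R(-1.12)=0.33861, |R|=0.33861)

Find x<0 with |R(x)|<1.
x=-1.12: |R|=0.3386
|R(-3.06)|=1.4996 |R(-2.97)|=1.3161 |R(-0.9)|=0.4108
Bisect:
  x_lo=-3.6492 |R|=3.2988  x_hi=-0.1677 |R|=0.8456
  mid=-1.90846 |R|=0.30689 →hi
  mid=-2.77883 |R|=0.99030 →hi
  mid=-3.21401 |R|=1.86362 →lo
  mid=-2.99642 |R|=1.36785 →lo
  mid=-2.88762 |R|=1.16557 →lo
  mid=-2.83323 |R|=1.07470 →lo
  mid=-2.80603 |R|=1.03171 →lo
  ...
  [-2.78541,-2.78520] ⇒ x*=-2.7853
Stable set (-2.7853, 0).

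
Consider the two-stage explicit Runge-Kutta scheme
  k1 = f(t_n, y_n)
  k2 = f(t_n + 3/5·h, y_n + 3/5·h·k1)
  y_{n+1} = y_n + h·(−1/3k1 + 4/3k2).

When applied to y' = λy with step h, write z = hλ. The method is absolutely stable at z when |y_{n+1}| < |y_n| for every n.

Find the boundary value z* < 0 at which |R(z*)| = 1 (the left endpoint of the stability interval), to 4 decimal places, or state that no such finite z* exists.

Set f=λy, z=hλ:
  k1=λy_n ⇒ h·k1=z·y_n;  k2=λ(1+3/5z)y_n ⇒ h·k2=z(1+3/5z)y_n
  y_{n+1}/y_n = 1 − 1/3z + 4/3z(1+3/5z) = 1 + z + 4/5z²
  R(z) = 1 + z + 4/5z².

Boundary: |R(x)|=1, x<0.
x=-0.42: |R|=0.7211
R=1: x+4/5x²=0 ⇒ x=−5/4=-1.2500; min R=1−1/(4·4/5)=0.6875>−1
Confirm numerically:
  x=-1.198: |R|=0.95016 <1
  x=-1.188: |R|=0.94108 <1
  x=-0.604: |R|=0.68785 <1
  x=-0.564: |R|=0.69048 <1
  x=-1.434: |R|=1.21108 >1
  x=-1.294: |R|=1.04555 >1
Interval (-1.2500, 0).

z* = -1.2500.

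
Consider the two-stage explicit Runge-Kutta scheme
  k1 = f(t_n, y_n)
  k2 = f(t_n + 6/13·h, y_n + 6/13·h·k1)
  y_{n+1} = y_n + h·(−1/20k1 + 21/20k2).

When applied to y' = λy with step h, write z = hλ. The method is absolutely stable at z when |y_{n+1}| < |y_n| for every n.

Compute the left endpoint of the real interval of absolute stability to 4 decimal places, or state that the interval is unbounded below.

On y'=λy, z=hλ:
  k1=λy_n ⇒ h·k1=z·y_n;  k2=λ(1+6/13z)y_n ⇒ h·k2=z(1+6/13z)y_n
  y_{n+1}/y_n = 1 − 1/20z + 21/20z(1+6/13z) = 1 + z + 63/130z²
  Hence R(z) = 1 + z + 63/130z².

Solve |R(x)|<1 on ℝ⁻.
x=-1.5: |R|=0.5904
R=1: x+63/130x²=0 ⇒ x=−130/63=-2.0635; min R=1−1/(4·63/130)=0.4841>−1
Confirm numerically:
  x=-1.634: |R|=0.65990 <1
  x=-1.392: |R|=0.54702 <1
  x=-0.981: |R|=0.48537 <1
  x=-0.836: |R|=0.50270 <1
  x=-2.410: |R|=1.40469 >1
  x=-2.357: |R|=1.33526 >1
Interval (-2.0635, 0).

z* = -2.0635.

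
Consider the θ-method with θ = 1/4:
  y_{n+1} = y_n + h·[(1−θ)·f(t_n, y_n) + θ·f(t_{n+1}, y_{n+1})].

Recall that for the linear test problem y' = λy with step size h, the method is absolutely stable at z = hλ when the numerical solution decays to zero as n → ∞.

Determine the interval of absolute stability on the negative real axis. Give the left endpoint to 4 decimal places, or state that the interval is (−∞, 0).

(-4.0000, 0).

Test eqn y'=λy, z=hλ:
  y_{n+1} = y_n + z·[3/4·y_n + 1/4·y_{n+1}] ⇒ (1 − 1/4z)y_{n+1} = (1 + 3/4z)y_n
  ⇒ R(z) = (1 + 3/4z)/(1 − 1/4z).

Find x<0 with |R(x)|<1.
x=-0.41: |R|=0.6281
R=−1: 1+3/4x = −1+1/4x ⇒ -1/2x=2 ⇒ x=2/(-1/2)=-4.0000
Confirm numerically:
  x=-2.899: |R|=0.68082 <1
  x=-2.672: |R|=0.60192 <1
  x=-1.887: |R|=0.28215 <1
  x=-4.414: |R|=1.09841 >1
  x=-4.355: |R|=1.08498 >1
  x=-4.143: |R|=1.03512 >1
Stable set (-4.0000, 0).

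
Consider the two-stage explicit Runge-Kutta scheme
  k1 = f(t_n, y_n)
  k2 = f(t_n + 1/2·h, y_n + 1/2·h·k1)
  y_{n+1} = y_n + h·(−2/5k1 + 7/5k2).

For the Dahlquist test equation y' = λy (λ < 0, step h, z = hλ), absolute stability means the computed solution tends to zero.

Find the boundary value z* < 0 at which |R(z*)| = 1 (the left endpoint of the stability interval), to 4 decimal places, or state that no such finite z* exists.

z* = -1.4286.

On y'=λy, z=hλ:
  k1=λy_n ⇒ h·k1=z·y_n;  k2=λ(1+1/2z)y_n ⇒ h·k2=z(1+1/2z)y_n
  y_{n+1}/y_n = 1 − 2/5z + 7/5z(1+1/2z) = 1 + z + 7/10z²
  so R(z) = 1 + z + 7/10z².

Solve |R(x)|<1 on ℝ⁻.
x=-1.15: |R|=0.7757
R=1: x+7/10x²=0 ⇒ x=−10/7=-1.4286; min R=1−1/(4·7/10)=0.6429>−1
Confirm numerically:
  x=-1.278: |R|=0.86530 <1
  x=-0.868: |R|=0.65940 <1
  x=-0.865: |R|=0.65876 <1
  x=-1.733: |R|=1.36930 >1
  x=-1.611: |R|=1.20572 >1
  x=-1.595: |R|=1.18582 >1
So |R|<1 on (-1.4286, 0).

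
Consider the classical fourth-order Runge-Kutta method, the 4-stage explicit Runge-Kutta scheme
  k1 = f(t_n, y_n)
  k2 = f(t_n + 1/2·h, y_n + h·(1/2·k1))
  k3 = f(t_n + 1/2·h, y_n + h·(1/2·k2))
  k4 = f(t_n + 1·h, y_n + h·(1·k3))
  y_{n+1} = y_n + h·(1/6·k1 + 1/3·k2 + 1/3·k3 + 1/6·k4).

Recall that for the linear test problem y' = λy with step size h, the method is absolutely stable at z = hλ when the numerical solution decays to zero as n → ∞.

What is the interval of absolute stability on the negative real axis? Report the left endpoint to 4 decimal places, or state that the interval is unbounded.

With y'=λy (z=hλ):
  order 4, 4-stage ⇒ R(z)=1+z+z^2/2+z^3/6+z^4/24
  (e.g. R(-1.34)=0.29112, |R|=0.29112)

Find x<0 with |R(x)|<1.
x=-1.34: |R|=0.2911
|R(-3.01)|=1.3951 |R(-2.3)|=0.4832 |R(-1.25)|=0.3075
Bisect:
  x_lo=-3.5720 |R|=2.9948  x_hi=-0.1944 |R|=0.8233
  mid=-1.88320 |R|=0.30096 →hi
  mid=-2.72760 |R|=0.91644 →hi
  mid=-3.14980 |R|=1.70379 →lo
  mid=-2.93870 |R|=1.25702 →lo
  mid=-2.83315 |R|=1.07458 →lo
  mid=-2.78037 |R|=0.99261 →hi
  mid=-2.80676 |R|=1.03285 →lo
  mid=-2.79357 |R|=1.01255 →lo
  mid=-2.78697 |R|=1.00253 →lo
  mid=-2.78367 |R|=0.99756 →hi
  ...
  [-2.78532,-2.78512] ⇒ x*=-2.7853
Stable set (-2.7853, 0).

(-2.7853, 0).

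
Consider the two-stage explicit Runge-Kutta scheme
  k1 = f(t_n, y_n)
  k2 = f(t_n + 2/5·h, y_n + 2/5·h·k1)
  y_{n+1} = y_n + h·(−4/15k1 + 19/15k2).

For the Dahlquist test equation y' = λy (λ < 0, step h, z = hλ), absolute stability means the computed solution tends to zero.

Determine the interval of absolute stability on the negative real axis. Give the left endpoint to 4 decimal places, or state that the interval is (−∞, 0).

(-1.9737, 0).

Test eqn y'=λy, z=hλ:
  k1=λy_n ⇒ h·k1=z·y_n;  k2=λ(1+2/5z)y_n ⇒ h·k2=z(1+2/5z)y_n
  y_{n+1}/y_n = 1 − 4/15z + 19/15z(1+2/5z) = 1 + z + 38/75z²
  Hence R(z) = 1 + z + 38/75z².

Solve |R(x)|<1 on ℝ⁻.
x=-1.18: |R|=0.5255
R=1: x+38/75x²=0 ⇒ x=−75/38=-1.9737; min R=1−1/(4·38/75)=0.5066>−1
Confirm numerically:
  x=-1.482: |R|=0.63080 <1
  x=-1.362: |R|=0.57789 <1
  x=-1.343: |R|=0.57085 <1
  x=-2.472: |R|=1.62413 >1
  x=-2.203: |R|=1.25596 >1
Interval (-1.9737, 0).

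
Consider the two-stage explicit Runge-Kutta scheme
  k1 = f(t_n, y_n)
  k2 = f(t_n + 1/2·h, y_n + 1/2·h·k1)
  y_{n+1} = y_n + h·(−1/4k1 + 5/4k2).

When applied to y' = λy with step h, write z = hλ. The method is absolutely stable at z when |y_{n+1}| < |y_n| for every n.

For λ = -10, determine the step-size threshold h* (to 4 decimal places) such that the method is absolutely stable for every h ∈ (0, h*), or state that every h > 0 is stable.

(-1.6000,0); λ=-10 ⇒ h* = (8/5)/10 = 0.1600.

Test eqn y'=λy, z=hλ:
  k1=λy_n ⇒ h·k1=z·y_n;  k2=λ(1+1/2z)y_n ⇒ h·k2=z(1+1/2z)y_n
  y_{n+1}/y_n = 1 − 1/4z + 5/4z(1+1/2z) = 1 + z + 5/8z²
  Hence R(z) = 1 + z + 5/8z².

Boundary: |R(x)|=1, x<0.
x=-1.67: |R|=1.0731
R=1: x+5/8x²=0 ⇒ x=−8/5=-1.6000; min R=1−1/(4·5/8)=0.6000>−1
Confirm numerically:
  x=-1.576: |R|=0.97636 <1
  x=-1.368: |R|=0.80164 <1
  x=-0.839: |R|=0.60095 <1
  x=-0.823: |R|=0.60033 <1
  x=-1.743: |R|=1.15578 >1
  x=-1.715: |R|=1.12327 >1
  x=-1.677: |R|=1.08071 >1
Interval (-1.6000, 0).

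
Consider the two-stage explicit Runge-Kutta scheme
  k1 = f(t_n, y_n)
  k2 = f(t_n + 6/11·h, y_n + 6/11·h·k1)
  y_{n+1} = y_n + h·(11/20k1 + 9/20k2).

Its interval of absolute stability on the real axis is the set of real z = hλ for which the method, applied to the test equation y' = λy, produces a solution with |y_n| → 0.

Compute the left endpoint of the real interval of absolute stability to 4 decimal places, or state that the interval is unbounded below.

With y'=λy (z=hλ):
  k1=λy_n ⇒ h·k1=z·y_n;  k2=λ(1+6/11z)y_n ⇒ h·k2=z(1+6/11z)y_n
  y_{n+1}/y_n = 1 + 11/20z + 9/20z(1+6/11z) = 1 + z + 27/110z²
  so R(z) = 1 + z + 27/110z².

Solve |R(x)|<1 on ℝ⁻.
x=-1.51: |R|=0.0497
R=1: x+27/110x²=0 ⇒ x=−110/27=-4.0741; min R=1−1/(4·27/110)=-0.0185>−1
Confirm numerically:
  x=-3.281: |R|=0.36131 <1
  x=-2.431: |R|=0.01958 <1
  x=-2.001: |R|=0.01820 <1
  x=-1.877: |R|=0.01223 <1
  x=-4.491: |R|=1.45959 >1
  x=-4.284: |R|=1.22074 >1
Interval (-4.0741, 0).

z* = -4.0741.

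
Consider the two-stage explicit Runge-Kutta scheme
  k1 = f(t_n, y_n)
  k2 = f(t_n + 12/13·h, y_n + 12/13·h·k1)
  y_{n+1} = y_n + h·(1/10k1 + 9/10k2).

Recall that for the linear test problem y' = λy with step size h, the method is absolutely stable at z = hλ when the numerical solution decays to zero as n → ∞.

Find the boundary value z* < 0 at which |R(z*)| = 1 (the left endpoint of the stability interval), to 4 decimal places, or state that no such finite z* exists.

Set f=λy, z=hλ:
  k1=λy_n ⇒ h·k1=z·y_n;  k2=λ(1+12/13z)y_n ⇒ h·k2=z(1+12/13z)y_n
  y_{n+1}/y_n = 1 + 1/10z + 9/10z(1+12/13z) = 1 + z + 54/65z²
  R(z) = 1 + z + 54/65z².

Find x<0 with |R(x)|<1.
x=-1.31: |R|=1.1157
R=1: x+54/65x²=0 ⇒ x=−65/54=-1.2037; min R=1−1/(4·54/65)=0.6991>−1
Confirm numerically:
  x=-0.874: |R|=0.76060 <1
  x=-0.744: |R|=0.71586 <1
  x=-0.638: |R|=0.70016 <1
  x=-0.485: |R|=0.71042 <1
  x=-1.535: |R|=1.42248 >1
  x=-1.348: |R|=1.16159 >1
Stable set (-1.2037, 0).

z* = -1.2037.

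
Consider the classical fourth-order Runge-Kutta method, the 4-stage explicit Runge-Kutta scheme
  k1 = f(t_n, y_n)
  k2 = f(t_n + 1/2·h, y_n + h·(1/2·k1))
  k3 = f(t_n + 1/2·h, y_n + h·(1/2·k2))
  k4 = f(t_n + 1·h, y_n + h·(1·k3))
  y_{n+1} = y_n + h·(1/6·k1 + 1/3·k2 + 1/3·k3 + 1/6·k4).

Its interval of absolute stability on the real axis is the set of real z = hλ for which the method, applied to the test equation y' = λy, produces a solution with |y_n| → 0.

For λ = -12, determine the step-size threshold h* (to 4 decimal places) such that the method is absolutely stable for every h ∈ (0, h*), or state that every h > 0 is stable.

(-2.7853,0); λ=-12 ⇒ h* = 0.2321.

With y'=λy (z=hλ):
  order 4, 4-stage ⇒ R(z)=1+z+z^2/2+z^3/6+z^4/24
  (e.g. R(-1.11)=0.34136, |R|=0.34136)

Find x<0 with |R(x)|<1.
x=-1.11: |R|=0.3414
|R(-3.06)|=1.4996 |R(-2.2)|=0.4214 |R(-2.04)|=0.3475
Bisect:
  x_lo=-3.5049 |R|=2.7491  x_hi=-0.2515 |R|=0.7777
  mid=-1.87819 |R|=0.29986 →hi
  mid=-2.69155 |R|=0.86762 →hi
  mid=-3.09823 |R|=1.58384 →lo
  mid=-2.89489 |R|=1.17820 →lo
  mid=-2.79322 |R|=1.01201 →lo
  mid=-2.74238 |R|=0.93721 →hi
  mid=-2.76780 |R|=0.97394 →hi
  mid=-2.78051 |R|=0.99281 →hi
  ...
  [-2.78547,-2.78527] ⇒ x*=-2.7853
Interval (-2.7853, 0).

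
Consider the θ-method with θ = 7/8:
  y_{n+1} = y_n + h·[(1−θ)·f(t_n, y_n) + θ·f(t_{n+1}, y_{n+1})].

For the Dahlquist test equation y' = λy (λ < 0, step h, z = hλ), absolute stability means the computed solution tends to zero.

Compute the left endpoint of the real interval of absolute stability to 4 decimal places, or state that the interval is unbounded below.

unbounded; (−∞, 0).

On y'=λy, z=hλ:
  y_{n+1} = y_n + z·[1/8·y_n + 7/8·y_{n+1}] ⇒ (1 − 7/8z)y_{n+1} = (1 + 1/8z)y_n
  ⇒ R(z) = (1 + 1/8z)/(1 − 7/8z).

Solve |R(x)|<1 on ℝ⁻.
x=-1.11: |R|=0.4369
x=-2: |R|=0.2727
x=-10: |R|=0.0256
x=-100: |R|=0.1299
θ=7/8≥1/2 ⇒ |1+1/8x|<|1−7/8x| ∀x<0 ⇒ stable on all of ℝ⁻.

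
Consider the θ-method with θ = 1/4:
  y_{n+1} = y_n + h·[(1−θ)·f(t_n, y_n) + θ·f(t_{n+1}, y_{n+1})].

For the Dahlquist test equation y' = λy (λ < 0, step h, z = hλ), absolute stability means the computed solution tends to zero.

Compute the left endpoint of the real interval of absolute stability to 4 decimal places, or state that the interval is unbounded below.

z* = -4.0000.

Set f=λy, z=hλ:
  y_{n+1} = y_n + z·[3/4·y_n + 1/4·y_{n+1}] ⇒ (1 − 1/4z)y_{n+1} = (1 + 3/4z)y_n
  so R(z) = (1 + 3/4z)/(1 − 1/4z).

Need |R(x)|<1, x<0.
x=-1.2: |R|=0.0769
R=−1: 1+3/4x = −1+1/4x ⇒ -1/2x=2 ⇒ x=2/(-1/2)=-4.0000
Confirm numerically:
  x=-3.643: |R|=0.90658 <1
  x=-3.508: |R|=0.86894 <1
  x=-2.826: |R|=0.65602 <1
  x=-2.220: |R|=0.42765 <1
  x=-4.455: |R|=1.10763 >1
  x=-4.177: |R|=1.04329 >1
So |R|<1 on (-4.0000, 0).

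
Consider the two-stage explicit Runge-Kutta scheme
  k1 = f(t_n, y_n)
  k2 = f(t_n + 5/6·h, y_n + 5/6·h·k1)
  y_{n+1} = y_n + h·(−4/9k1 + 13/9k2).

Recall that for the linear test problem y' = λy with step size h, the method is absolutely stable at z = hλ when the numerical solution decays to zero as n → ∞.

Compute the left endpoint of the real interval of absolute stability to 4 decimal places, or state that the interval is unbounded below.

left endpoint -0.8308.

Set f=λy, z=hλ:
  k1=λy_n ⇒ h·k1=z·y_n;  k2=λ(1+5/6z)y_n ⇒ h·k2=z(1+5/6z)y_n
  y_{n+1}/y_n = 1 − 4/9z + 13/9z(1+5/6z) = 1 + z + 65/54z²
  R(z) = 1 + z + 65/54z².

Need |R(x)|<1, x<0.
x=-0.38: |R|=0.7938
R=1: x+65/54x²=0 ⇒ x=−54/65=-0.8308; min R=1−1/(4·65/54)=0.7923>−1
Confirm numerically:
  x=-0.808: |R|=0.97785 <1
  x=-0.746: |R|=0.92388 <1
  x=-0.555: |R|=0.81577 <1
  x=-0.433: |R|=0.79268 <1
  x=-1.323: |R|=1.78388 >1
  x=-1.260: |R|=1.65100 >1
So |R|<1 on (-0.8308, 0).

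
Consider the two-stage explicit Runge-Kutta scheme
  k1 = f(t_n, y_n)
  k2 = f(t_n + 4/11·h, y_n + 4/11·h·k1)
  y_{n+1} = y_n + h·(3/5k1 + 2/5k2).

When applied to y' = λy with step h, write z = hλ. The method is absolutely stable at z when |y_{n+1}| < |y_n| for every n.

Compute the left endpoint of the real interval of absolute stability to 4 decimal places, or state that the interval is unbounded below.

z* = -6.8750.

On y'=λy, z=hλ:
  k1=λy_n ⇒ h·k1=z·y_n;  k2=λ(1+4/11z)y_n ⇒ h·k2=z(1+4/11z)y_n
  y_{n+1}/y_n = 1 + 3/5z + 2/5z(1+4/11z) = 1 + z + 8/55z²
  R(z) = 1 + z + 8/55z².

Boundary: |R(x)|=1, x<0.
x=-1.44: |R|=0.1384
R=1: x+8/55x²=0 ⇒ x=−55/8=-6.8750; min R=1−1/(4·8/55)=-0.7188>−1
Confirm numerically:
  x=-6.782: |R|=0.90826 <1
  x=-6.162: |R|=0.36094 <1
  x=-5.052: |R|=0.33961 <1
  x=-7.211: |R|=1.35242 >1
  x=-7.164: |R|=1.30115 >1
  x=-6.979: |R|=1.10557 >1
So |R|<1 on (-6.8750, 0).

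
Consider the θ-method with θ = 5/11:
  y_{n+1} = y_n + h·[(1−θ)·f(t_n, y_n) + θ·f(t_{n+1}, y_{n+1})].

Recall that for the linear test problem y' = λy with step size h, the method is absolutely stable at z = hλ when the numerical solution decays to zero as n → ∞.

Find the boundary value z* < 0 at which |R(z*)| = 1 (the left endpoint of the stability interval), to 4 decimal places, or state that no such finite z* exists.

Set f=λy, z=hλ:
  y_{n+1} = y_n + z·[6/11·y_n + 5/11·y_{n+1}] ⇒ (1 − 5/11z)y_{n+1} = (1 + 6/11z)y_n
  Hence R(z) = (1 + 6/11z)/(1 − 5/11z).

Find x<0 with |R(x)|<1.
x=-0.94: |R|=0.3414
R=−1: 1+6/11x = −1+5/11x ⇒ -1/11x=2 ⇒ x=2/(-1/11)=-22.0000
Confirm numerically:
  x=-21.964: |R|=0.99970 <1
  x=-21.071: |R|=0.99202 <1
  x=-19.039: |R|=0.97212 <1
  x=-14.590: |R|=0.91173 <1
  x=-22.355: |R|=1.00289 >1
  x=-22.349: |R|=1.00284 >1
Interval (-22.0000, 0).

left endpoint -22.0000.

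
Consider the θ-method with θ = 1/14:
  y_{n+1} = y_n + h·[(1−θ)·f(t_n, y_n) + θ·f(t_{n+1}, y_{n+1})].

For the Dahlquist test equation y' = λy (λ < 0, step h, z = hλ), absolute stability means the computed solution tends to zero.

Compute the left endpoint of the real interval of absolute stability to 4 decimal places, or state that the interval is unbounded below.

With y'=λy (z=hλ):
  y_{n+1} = y_n + z·[13/14·y_n + 1/14·y_{n+1}] ⇒ (1 − 1/14z)y_{n+1} = (1 + 13/14z)y_n
  R(z) = (1 + 13/14z)/(1 − 1/14z).

Need |R(x)|<1, x<0.
x=-1.27: |R|=0.1644
R=−1: 1+13/14x = −1+1/14x ⇒ -6/7x=2 ⇒ x=2/(-6/7)=-2.3333
Confirm numerically:
  x=-2.137: |R|=0.85400 <1
  x=-1.995: |R|=0.74617 <1
  x=-1.822: |R|=0.61219 <1
  x=-1.161: |R|=0.07209 <1
  x=-2.923: |R|=1.41813 >1
  x=-2.816: |R|=1.34443 >1
  x=-2.679: |R|=1.24870 >1
Interval (-2.3333, 0).

z* = -2.3333.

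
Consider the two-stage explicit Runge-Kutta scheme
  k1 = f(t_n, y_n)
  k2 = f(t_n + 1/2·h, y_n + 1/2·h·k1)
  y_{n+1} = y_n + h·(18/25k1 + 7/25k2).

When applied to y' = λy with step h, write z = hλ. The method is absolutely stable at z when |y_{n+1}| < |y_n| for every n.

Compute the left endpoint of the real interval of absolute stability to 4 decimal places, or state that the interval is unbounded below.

left endpoint -7.1429.

On y'=λy, z=hλ:
  k1=λy_n ⇒ h·k1=z·y_n;  k2=λ(1+1/2z)y_n ⇒ h·k2=z(1+1/2z)y_n
  y_{n+1}/y_n = 1 + 18/25z + 7/25z(1+1/2z) = 1 + z + 7/50z²
  so R(z) = 1 + z + 7/50z².

Find x<0 with |R(x)|<1.
x=-0.89: |R|=0.2209
R=1: x+7/50x²=0 ⇒ x=−50/7=-7.1429; min R=1−1/(4·7/50)=-0.7857>−1
Confirm numerically:
  x=-5.749: |R|=0.12186 <1
  x=-4.729: |R|=0.59812 <1
  x=-4.466: |R|=0.67368 <1
  x=-4.331: |R|=0.70494 <1
  x=-7.209: |R|=1.06676 >1
  x=-7.187: |R|=1.04442 >1
Stable set (-7.1429, 0).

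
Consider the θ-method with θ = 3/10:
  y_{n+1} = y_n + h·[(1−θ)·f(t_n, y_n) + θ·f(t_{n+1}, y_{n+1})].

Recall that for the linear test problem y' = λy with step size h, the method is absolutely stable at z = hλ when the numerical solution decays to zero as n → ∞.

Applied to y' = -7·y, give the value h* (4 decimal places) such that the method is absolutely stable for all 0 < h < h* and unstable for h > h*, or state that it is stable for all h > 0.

(-5.0000,0); λ=-7 ⇒ h* = (5)/7 = 0.7143.

With y'=λy (z=hλ):
  y_{n+1} = y_n + z·[7/10·y_n + 3/10·y_{n+1}] ⇒ (1 − 3/10z)y_{n+1} = (1 + 7/10z)y_n
  Hence R(z) = (1 + 7/10z)/(1 − 3/10z).

Need |R(x)|<1, x<0.
x=-1.8: |R|=0.1688
R=−1: 1+7/10x = −1+3/10x ⇒ -2/5x=2 ⇒ x=2/(-2/5)=-5.0000
Confirm numerically:
  x=-4.379: |R|=0.89264 <1
  x=-3.860: |R|=0.78869 <1
  x=-2.464: |R|=0.41674 <1
  x=-5.586: |R|=1.08760 >1
  x=-5.310: |R|=1.04782 >1
Interval (-5.0000, 0).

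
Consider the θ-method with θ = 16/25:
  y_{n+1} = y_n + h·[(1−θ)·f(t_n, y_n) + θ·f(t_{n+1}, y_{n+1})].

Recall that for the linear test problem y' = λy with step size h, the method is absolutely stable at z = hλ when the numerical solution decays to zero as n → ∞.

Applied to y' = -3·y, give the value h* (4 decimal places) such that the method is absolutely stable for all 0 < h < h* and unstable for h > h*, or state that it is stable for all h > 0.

(−∞, 0) — no finite endpoint. Any h>0 works for λ=-3.

On y'=λy, z=hλ:
  y_{n+1} = y_n + z·[9/25·y_n + 16/25·y_{n+1}] ⇒ (1 − 16/25z)y_{n+1} = (1 + 9/25z)y_n
  R(z) = (1 + 9/25z)/(1 − 16/25z).

Need |R(x)|<1, x<0.
x=-0.55: |R|=0.5932
x=-2: |R|=0.1228
x=-10: |R|=0.3514
x=-100: |R|=0.5385
θ=16/25≥1/2 ⇒ |1+9/25x|<|1−16/25x| ∀x<0 ⇒ interval (−∞,0).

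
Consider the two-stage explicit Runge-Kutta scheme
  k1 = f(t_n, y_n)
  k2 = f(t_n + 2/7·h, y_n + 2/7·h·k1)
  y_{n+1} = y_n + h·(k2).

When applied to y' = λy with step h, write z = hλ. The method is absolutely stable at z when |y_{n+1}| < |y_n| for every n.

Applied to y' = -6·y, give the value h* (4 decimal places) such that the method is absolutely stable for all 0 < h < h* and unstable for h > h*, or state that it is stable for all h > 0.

Set f=λy, z=hλ:
  k1=λy_n ⇒ h·k1=z·y_n;  k2=λ(1+2/7z)y_n ⇒ h·k2=z(1+2/7z)y_n
  y_{n+1}/y_n = 1 + z(1+2/7z) = 1 + z + 2/7z²
  ⇒ R(z) = 1 + z + 2/7z².

Solve |R(x)|<1 on ℝ⁻.
x=-0.61: |R|=0.4963
R=1: x+2/7x²=0 ⇒ x=−7/2=-3.5000; min R=1−1/(4·2/7)=0.1250>−1
Confirm numerically:
  x=-3.149: |R|=0.68420 <1
  x=-3.026: |R|=0.59019 <1
  x=-2.473: |R|=0.27435 <1
  x=-2.400: |R|=0.24571 <1
  x=-3.897: |R|=1.44203 >1
  x=-3.892: |R|=1.43590 >1
  x=-3.552: |R|=1.05277 >1
Interval (-3.5000, 0).

(-3.5000,0); λ=-6 ⇒ h* = (7/2)/6 = 0.5833.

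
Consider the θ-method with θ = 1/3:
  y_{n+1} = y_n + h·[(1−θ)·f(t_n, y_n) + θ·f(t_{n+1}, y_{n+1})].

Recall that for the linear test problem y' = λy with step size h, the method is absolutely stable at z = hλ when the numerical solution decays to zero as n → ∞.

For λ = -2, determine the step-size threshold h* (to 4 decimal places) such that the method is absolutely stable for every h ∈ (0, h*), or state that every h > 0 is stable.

(-6.0000,0); λ=-2 ⇒ h* = (6)/2 = 3.0000.

Test eqn y'=λy, z=hλ:
  y_{n+1} = y_n + z·[2/3·y_n + 1/3·y_{n+1}] ⇒ (1 − 1/3z)y_{n+1} = (1 + 2/3z)y_n
  so R(z) = (1 + 2/3z)/(1 − 1/3z).

Solve |R(x)|<1 on ℝ⁻.
x=-1.14: |R|=0.1739
R=−1: 1+2/3x = −1+1/3x ⇒ -1/3x=2 ⇒ x=2/(-1/3)=-6.0000
Confirm numerically:
  x=-5.738: |R|=0.97002 <1
  x=-5.189: |R|=0.90096 <1
  x=-3.941: |R|=0.70336 <1
  x=-3.463: |R|=0.60746 <1
  x=-6.159: |R|=1.01736 >1
  x=-6.079: |R|=1.00870 >1
Interval (-6.0000, 0).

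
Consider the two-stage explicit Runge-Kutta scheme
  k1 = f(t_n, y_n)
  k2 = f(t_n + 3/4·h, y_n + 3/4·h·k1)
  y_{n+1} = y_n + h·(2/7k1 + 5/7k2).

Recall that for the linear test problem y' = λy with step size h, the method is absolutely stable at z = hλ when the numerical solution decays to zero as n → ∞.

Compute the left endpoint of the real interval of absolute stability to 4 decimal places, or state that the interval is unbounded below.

z* = -1.8667.

Test eqn y'=λy, z=hλ:
  k1=λy_n ⇒ h·k1=z·y_n;  k2=λ(1+3/4z)y_n ⇒ h·k2=z(1+3/4z)y_n
  y_{n+1}/y_n = 1 + 2/7z + 5/7z(1+3/4z) = 1 + z + 15/28z²
  ⇒ R(z) = 1 + z + 15/28z².

Find x<0 with |R(x)|<1.
x=-0.98: |R|=0.5345
R=1: x+15/28x²=0 ⇒ x=−28/15=-1.8667; min R=1−1/(4·15/28)=0.5333>−1
Confirm numerically:
  x=-1.673: |R|=0.82643 <1
  x=-1.551: |R|=0.73771 <1
  x=-1.209: |R|=0.57404 <1
  x=-2.262: |R|=1.47906 >1
  x=-2.095: |R|=1.25626 >1
Interval (-1.8667, 0).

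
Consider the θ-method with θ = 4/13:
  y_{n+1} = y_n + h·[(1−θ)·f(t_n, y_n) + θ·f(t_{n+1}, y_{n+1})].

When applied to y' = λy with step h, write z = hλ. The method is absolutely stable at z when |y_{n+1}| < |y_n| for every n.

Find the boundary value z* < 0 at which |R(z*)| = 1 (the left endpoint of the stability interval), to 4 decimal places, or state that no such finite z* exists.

Set f=λy, z=hλ:
  y_{n+1} = y_n + z·[9/13·y_n + 4/13·y_{n+1}] ⇒ (1 − 4/13z)y_{n+1} = (1 + 9/13z)y_n
  Hence R(z) = (1 + 9/13z)/(1 − 4/13z).

Solve |R(x)|<1 on ℝ⁻.
x=-0.51: |R|=0.5592
R=−1: 1+9/13x = −1+4/13x ⇒ -5/13x=2 ⇒ x=2/(-5/13)=-5.2000
Confirm numerically:
  x=-3.995: |R|=0.79210 <1
  x=-3.814: |R|=0.75474 <1
  x=-2.730: |R|=0.48370 <1
  x=-5.656: |R|=1.06400 >1
  x=-5.604: |R|=1.05704 >1
  x=-5.301: |R|=1.01476 >1
So |R|<1 on (-5.2000, 0).

left endpoint -5.2000.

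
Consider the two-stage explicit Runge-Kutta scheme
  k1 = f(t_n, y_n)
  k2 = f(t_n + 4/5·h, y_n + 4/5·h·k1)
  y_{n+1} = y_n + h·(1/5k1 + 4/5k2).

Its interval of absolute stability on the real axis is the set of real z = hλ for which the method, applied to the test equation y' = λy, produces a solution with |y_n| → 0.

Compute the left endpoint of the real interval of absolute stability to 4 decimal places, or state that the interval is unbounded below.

left endpoint -1.5625.

Set f=λy, z=hλ:
  k1=λy_n ⇒ h·k1=z·y_n;  k2=λ(1+4/5z)y_n ⇒ h·k2=z(1+4/5z)y_n
  y_{n+1}/y_n = 1 + 1/5z + 4/5z(1+4/5z) = 1 + z + 16/25z²
  Hence R(z) = 1 + z + 16/25z².

Boundary: |R(x)|=1, x<0.
x=-0.75: |R|=0.6100
R=1: x+16/25x²=0 ⇒ x=−25/16=-1.5625; min R=1−1/(4·16/25)=0.6094>−1
Confirm numerically:
  x=-1.045: |R|=0.65390 <1
  x=-1.042: |R|=0.65289 <1
  x=-0.941: |R|=0.62571 <1
  x=-1.758: |R|=1.21996 >1
  x=-1.645: |R|=1.08686 >1
Interval (-1.5625, 0).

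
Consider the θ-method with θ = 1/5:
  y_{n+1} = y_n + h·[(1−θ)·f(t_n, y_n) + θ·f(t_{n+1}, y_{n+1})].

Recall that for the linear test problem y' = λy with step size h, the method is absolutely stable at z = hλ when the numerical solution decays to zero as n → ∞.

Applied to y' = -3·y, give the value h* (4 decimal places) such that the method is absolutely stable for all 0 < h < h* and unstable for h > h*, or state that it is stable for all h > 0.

(-3.3333,0); λ=-3 ⇒ h* = (10/3)/3 = 1.1111.

Set f=λy, z=hλ:
  y_{n+1} = y_n + z·[4/5·y_n + 1/5·y_{n+1}] ⇒ (1 − 1/5z)y_{n+1} = (1 + 4/5z)y_n
  so R(z) = (1 + 4/5z)/(1 − 1/5z).

Boundary: |R(x)|=1, x<0.
x=-1.14: |R|=0.0717
R=−1: 1+4/5x = −1+1/5x ⇒ -3/5x=2 ⇒ x=2/(-3/5)=-3.3333
Confirm numerically:
  x=-2.438: |R|=0.63888 <1
  x=-1.844: |R|=0.34717 <1
  x=-1.655: |R|=0.24343 <1
  x=-3.881: |R|=1.18500 >1
  x=-3.601: |R|=1.09336 >1
  x=-3.353: |R|=1.00706 >1
Interval (-3.3333, 0).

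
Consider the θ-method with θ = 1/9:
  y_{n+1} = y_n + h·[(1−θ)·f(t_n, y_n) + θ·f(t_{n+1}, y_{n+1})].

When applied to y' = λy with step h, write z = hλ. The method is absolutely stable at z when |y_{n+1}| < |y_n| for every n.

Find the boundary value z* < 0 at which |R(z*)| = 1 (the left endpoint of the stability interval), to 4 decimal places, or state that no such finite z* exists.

Test eqn y'=λy, z=hλ:
  y_{n+1} = y_n + z·[8/9·y_n + 1/9·y_{n+1}] ⇒ (1 − 1/9z)y_{n+1} = (1 + 8/9z)y_n
  ⇒ R(z) = (1 + 8/9z)/(1 − 1/9z).

Find x<0 with |R(x)|<1.
x=-1: |R|=0.1000
R=−1: 1+8/9x = −1+1/9x ⇒ -7/9x=2 ⇒ x=2/(-7/9)=-2.5714
Confirm numerically:
  x=-2.543: |R|=0.98276 <1
  x=-2.136: |R|=0.72629 <1
  x=-1.764: |R|=0.47492 <1
  x=-1.194: |R|=0.05415 <1
  x=-2.833: |R|=1.15474 >1
  x=-2.667: |R|=1.05734 >1
Interval (-2.5714, 0).

z* = -2.5714.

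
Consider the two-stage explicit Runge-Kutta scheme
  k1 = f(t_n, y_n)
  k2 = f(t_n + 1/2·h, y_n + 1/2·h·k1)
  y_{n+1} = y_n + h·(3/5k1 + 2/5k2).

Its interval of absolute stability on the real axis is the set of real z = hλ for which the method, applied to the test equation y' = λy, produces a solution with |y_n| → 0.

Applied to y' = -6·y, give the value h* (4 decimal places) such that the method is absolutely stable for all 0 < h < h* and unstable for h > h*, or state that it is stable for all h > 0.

(-5.0000,0); λ=-6 ⇒ h* = (5)/6 = 0.8333.

Test eqn y'=λy, z=hλ:
  k1=λy_n ⇒ h·k1=z·y_n;  k2=λ(1+1/2z)y_n ⇒ h·k2=z(1+1/2z)y_n
  y_{n+1}/y_n = 1 + 3/5z + 2/5z(1+1/2z) = 1 + z + 1/5z²
  R(z) = 1 + z + 1/5z².

Find x<0 with |R(x)|<1.
x=-0.72: |R|=0.3837
R=1: x+1/5x²=0 ⇒ x=−5=-5.0000; min R=1−1/(4·1/5)=-0.2500>−1
Confirm numerically:
  x=-4.517: |R|=0.56366 <1
  x=-3.852: |R|=0.11558 <1
  x=-3.738: |R|=0.05653 <1
  x=-2.698: |R|=0.24216 <1
  x=-5.430: |R|=1.46698 >1
  x=-5.357: |R|=1.38249 >1
Stable set (-5.0000, 0).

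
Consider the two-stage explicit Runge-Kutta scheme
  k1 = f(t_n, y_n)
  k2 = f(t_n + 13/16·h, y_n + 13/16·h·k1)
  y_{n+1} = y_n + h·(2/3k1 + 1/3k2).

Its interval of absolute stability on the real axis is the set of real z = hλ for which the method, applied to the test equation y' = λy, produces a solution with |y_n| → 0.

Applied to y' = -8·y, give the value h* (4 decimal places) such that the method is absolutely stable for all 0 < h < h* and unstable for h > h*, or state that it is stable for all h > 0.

Set f=λy, z=hλ:
  k1=λy_n ⇒ h·k1=z·y_n;  k2=λ(1+13/16z)y_n ⇒ h·k2=z(1+13/16z)y_n
  y_{n+1}/y_n = 1 + 2/3z + 1/3z(1+13/16z) = 1 + z + 13/48z²
  so R(z) = 1 + z + 13/48z².

Need |R(x)|<1, x<0.
x=-0.33: |R|=0.6995
R=1: x+13/48x²=0 ⇒ x=−48/13=-3.6923; min R=1−1/(4·13/48)=0.0769>−1
Confirm numerically:
  x=-3.148: |R|=0.53593 <1
  x=-2.062: |R|=0.08954 <1
  x=-1.568: |R|=0.09788 <1
  x=-4.181: |R|=1.55337 >1
  x=-4.051: |R|=1.39354 >1
Interval (-3.6923, 0).

(-3.6923,0); λ=-8 ⇒ h* = (48/13)/8 = 0.4615.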